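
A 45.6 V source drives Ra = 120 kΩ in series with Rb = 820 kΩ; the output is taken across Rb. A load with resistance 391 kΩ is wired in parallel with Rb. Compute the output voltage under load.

V_out ≈ 31.4 V

The load sits in parallel with Rb: Rb‖R_L = (820 × 391) / (820 + 391) = 264.8 kΩ.
V_out = 45.6 × 264.8 / (120 + 264.8) = 45.6 × 264.8/384.8 = 31.4 V.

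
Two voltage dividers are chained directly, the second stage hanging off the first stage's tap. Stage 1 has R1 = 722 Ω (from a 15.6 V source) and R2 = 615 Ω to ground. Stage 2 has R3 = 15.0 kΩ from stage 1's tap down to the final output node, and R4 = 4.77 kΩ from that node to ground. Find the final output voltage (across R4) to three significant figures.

Stage 2 presents R3+R4 = 19770 Ω as a load on stage 1's tap.
Stage 1's lower leg becomes R2‖(R3+R4) = 596.4 Ω, so V_mid = 15.6 × 596.4/1318 = 7.057 V.
Stage 2 is itself unloaded: V_out = V_mid × R4/(R3+R4) = 7.057 × 4770/19770 = 1.70 V.

V_out ≈ 1.70 V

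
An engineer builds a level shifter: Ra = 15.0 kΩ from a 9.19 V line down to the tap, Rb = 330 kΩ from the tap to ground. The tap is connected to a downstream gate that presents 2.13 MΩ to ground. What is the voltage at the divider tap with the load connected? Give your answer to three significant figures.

The load sits in parallel with Rb: Rb‖R_L = (330 × 2130) / (330 + 2130) = 285.7 kΩ.
V_out = 9.19 × 285.7 / (15.0 + 285.7) = 9.19 × 285.7/300.7 = 8.73 V.

V_out ≈ 8.73 V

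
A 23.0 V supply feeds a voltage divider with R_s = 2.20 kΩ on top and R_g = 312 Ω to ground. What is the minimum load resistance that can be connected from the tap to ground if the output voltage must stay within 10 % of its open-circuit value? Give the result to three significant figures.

Output resistance R_th = R_s‖R_g = (2200 × 312)/2512 = 273.2 Ω.
The fractional drop is R_th/(R_th + R_L); requiring this ≤ 0.100 gives R_L ≥ R_th(1/0.100 − 1) = 273.2 × 9.000 = 2.46 kΩ.

R_L(min) ≈ 2.46 kΩ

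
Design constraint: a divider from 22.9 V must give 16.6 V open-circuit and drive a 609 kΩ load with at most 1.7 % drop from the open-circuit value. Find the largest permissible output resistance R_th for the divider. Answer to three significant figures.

Loading drop = R_th/(R_th + R_L) ≤ 0.0170, so R_th ≤ R_L · ε/(1−ε) = 609 kΩ × 0.0170/0.9830 = 10.5 kΩ.

R_th ≤ 10.5 kΩ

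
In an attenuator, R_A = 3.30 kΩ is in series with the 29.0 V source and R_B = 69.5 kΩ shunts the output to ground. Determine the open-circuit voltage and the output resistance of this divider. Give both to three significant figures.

V_th = 27.7 V, R_th = 3.15 kΩ

V_th is the open-circuit tap voltage: 29.0 × 69.5/(3.30 + 69.5) = 27.7 V.
With the supply zeroed, R_A and R_B appear in parallel from the tap: R_th = R_A‖R_B = (3.30 × 69.5)/72.80 = 3.15 kΩ.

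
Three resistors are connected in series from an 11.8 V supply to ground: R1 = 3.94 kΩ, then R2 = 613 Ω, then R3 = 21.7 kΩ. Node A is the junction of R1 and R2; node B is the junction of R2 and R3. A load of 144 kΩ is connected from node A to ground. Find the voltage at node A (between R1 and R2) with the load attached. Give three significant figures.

V ≈ 9.80 V

Below node A the series string R2+R3 = 22310 Ω sits in parallel with the 144000 Ω load: 19320 Ω.
V_A = 11.8 × 19320/(3940 + 19320) = 9.80 V.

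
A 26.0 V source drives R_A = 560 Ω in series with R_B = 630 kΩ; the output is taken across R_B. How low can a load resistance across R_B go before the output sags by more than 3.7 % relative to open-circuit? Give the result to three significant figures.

Output resistance R_th = R_A‖R_B = (560 × 630000)/630600 = 559.5 Ω.
The fractional drop is R_th/(R_th + R_L); requiring this ≤ 0.0370 gives R_L ≥ R_th(1/0.0370 − 1) = 559.5 × 26.03 = 14.6 kΩ.

R_L(min) ≈ 14.6 kΩ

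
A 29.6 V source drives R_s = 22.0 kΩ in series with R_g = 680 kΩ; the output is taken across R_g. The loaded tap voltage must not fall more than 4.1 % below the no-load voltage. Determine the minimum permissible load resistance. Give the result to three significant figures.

R_L(min) ≈ 498 kΩ

Output resistance R_th = R_s‖R_g = (22.0 × 680)/702.0 = 21.31 kΩ.
The fractional drop is R_th/(R_th + R_L); requiring this ≤ 0.0410 gives R_L ≥ R_th(1/0.0410 − 1) = 21.31 × 23.39 = 498 kΩ.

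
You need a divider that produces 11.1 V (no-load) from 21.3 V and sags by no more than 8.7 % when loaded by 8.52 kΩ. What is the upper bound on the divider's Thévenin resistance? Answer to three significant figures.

R_th ≤ 812 Ω

Loading drop = R_th/(R_th + R_L) ≤ 0.0870, so R_th ≤ R_L · ε/(1−ε) = 8.52 kΩ × 0.0870/0.9130 = 812 Ω.
(Any R1, R2 with R2/(R1+R2) = 0.521 and R1‖R2 ≤ 812 Ω will meet the spec.)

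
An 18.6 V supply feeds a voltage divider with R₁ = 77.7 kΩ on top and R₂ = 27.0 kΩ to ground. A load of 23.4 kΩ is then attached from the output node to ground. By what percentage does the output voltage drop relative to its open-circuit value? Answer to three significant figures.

The divider's output (Thévenin) resistance is R₁‖R₂ = 20.04 kΩ.
Fractional drop under load = R_th/(R_th + R_L) = 20.04 / (20.04 + 23.4) = 0.4613.
So the output falls by 46.1 %.

46.1 %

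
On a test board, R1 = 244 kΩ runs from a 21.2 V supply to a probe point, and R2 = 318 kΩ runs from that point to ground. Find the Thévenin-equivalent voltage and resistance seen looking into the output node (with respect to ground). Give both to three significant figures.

V_th is the open-circuit tap voltage: 21.2 × 318/(244 + 318) = 12.0 V.
With the supply zeroed, R1 and R2 appear in parallel from the tap: R_th = R1‖R2 = (244 × 318)/562.0 = 138 kΩ.

V_th = 12.0 V, R_th = 138 kΩ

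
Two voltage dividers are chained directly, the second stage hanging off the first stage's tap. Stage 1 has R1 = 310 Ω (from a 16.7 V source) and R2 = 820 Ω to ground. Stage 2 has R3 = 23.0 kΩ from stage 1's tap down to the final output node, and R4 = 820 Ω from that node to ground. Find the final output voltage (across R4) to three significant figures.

Stage 2 presents R3+R4 = 23820 Ω as a load on stage 1's tap.
Stage 1's lower leg becomes R2‖(R3+R4) = 792.7 Ω, so V_mid = 16.7 × 792.7/1103 = 12.01 V.
Stage 2 is itself unloaded: V_out = V_mid × R4/(R3+R4) = 12.01 × 820/23820 = 0.413 V.

V_out ≈ 0.413 V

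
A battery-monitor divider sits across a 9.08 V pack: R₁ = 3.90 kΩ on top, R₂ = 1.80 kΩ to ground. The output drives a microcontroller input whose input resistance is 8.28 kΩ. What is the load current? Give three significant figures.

I_L ≈ 0.301 mA

R₂‖R_L = 1.479 kΩ; V_out = 9.08 × 1.479/5.379 = 2.496 V.
I_L = V_out / R_L = 2.496 / 8.28 kΩ = 0.301 mA.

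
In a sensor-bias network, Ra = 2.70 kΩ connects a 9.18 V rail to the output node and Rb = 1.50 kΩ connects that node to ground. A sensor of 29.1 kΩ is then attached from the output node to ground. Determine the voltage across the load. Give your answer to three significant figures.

V_out ≈ 3.17 V

The load sits in parallel with Rb: Rb‖R_L = (1.50 × 29.1) / (1.50 + 29.1) = 1.426 kΩ.
V_out = 9.18 × 1.426 / (2.70 + 1.426) = 9.18 × 1.426/4.126 = 3.17 V.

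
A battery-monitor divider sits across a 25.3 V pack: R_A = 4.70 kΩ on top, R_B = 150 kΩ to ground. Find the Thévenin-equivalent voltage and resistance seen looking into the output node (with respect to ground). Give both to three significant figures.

V_th is the open-circuit tap voltage: 25.3 × 150/(4.70 + 150) = 24.5 V.
With the supply zeroed, R_A and R_B appear in parallel from the tap: R_th = R_A‖R_B = (4.70 × 150)/154.7 = 4.56 kΩ.

V_th = 24.5 V, R_th = 4.56 kΩ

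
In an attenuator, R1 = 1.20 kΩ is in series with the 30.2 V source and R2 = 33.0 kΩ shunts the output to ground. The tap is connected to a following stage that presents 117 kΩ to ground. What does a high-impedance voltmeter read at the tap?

The load sits in parallel with R2: R2‖R_L = (33.0 × 117) / (33.0 + 117) = 25.74 kΩ.
V_out = 30.2 × 25.74 / (1.20 + 25.74) = 30.2 × 25.74/26.94 = 28.9 V.

V_out ≈ 28.9 V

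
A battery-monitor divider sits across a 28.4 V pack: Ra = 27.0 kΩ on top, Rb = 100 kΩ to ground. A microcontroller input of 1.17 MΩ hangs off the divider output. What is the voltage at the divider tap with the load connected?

The load sits in parallel with Rb: Rb‖R_L = (100 × 1170) / (100 + 1170) = 92.13 kΩ.
V_out = 28.4 × 92.13 / (27.0 + 92.13) = 28.4 × 92.13/119.1 = 22.0 V.
(Unloaded it would have been 22.4 V.)

V_out ≈ 22.0 V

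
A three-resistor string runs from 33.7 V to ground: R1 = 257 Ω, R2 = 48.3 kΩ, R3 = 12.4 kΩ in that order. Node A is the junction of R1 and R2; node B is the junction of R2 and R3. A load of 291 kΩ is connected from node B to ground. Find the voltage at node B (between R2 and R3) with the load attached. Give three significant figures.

V ≈ 6.63 V

At node B, R3 is in parallel with the load: R3‖R_L = 11890 Ω.
Below node A the resistance is R2 + (R3‖R_L) = 60190 Ω, so V_A = 33.7 × 60190/60450 = 33.56 V.
Then V_B = V_A × (R3‖R_L)/(R2 + R3‖R_L) = 33.56 × 11890/60190 = 6.63 V.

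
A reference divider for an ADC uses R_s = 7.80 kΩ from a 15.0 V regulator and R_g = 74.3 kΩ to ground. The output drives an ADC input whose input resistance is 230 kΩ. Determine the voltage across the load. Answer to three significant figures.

V_out ≈ 13.2 V

The load sits in parallel with R_g: R_g‖R_L = (74.3 × 230) / (74.3 + 230) = 56.16 kΩ.
V_out = 15.0 × 56.16 / (7.80 + 56.16) = 15.0 × 56.16/63.96 = 13.2 V.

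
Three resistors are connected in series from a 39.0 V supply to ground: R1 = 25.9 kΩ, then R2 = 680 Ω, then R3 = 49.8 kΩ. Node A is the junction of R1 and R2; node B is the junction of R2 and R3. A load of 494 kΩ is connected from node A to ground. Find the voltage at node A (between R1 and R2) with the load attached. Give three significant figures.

V ≈ 24.9 V

Below node A the series string R2+R3 = 50480 Ω sits in parallel with the 494000 Ω load: 45800 Ω.
V_A = 39.0 × 45800/(25900 + 45800) = 24.9 V.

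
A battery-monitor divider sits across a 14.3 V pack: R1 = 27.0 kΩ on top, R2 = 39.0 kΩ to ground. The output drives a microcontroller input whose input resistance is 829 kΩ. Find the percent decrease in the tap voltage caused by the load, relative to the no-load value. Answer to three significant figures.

The divider's output (Thévenin) resistance is R1‖R2 = 15.95 kΩ.
Fractional drop under load = R_th/(R_th + R_L) = 15.95 / (15.95 + 829) = 0.01888.
So the output falls by 1.89 %.

1.89 %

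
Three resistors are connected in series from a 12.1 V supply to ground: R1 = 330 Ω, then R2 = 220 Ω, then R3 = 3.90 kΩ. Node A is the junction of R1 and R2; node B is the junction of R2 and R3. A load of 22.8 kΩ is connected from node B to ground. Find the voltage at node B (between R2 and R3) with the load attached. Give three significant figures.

V ≈ 10.4 V

At node B, R3 is in parallel with the load: R3‖R_L = 3330 Ω.
Below node A the resistance is R2 + (R3‖R_L) = 3550 Ω, so V_A = 12.1 × 3550/3880 = 11.07 V.
Then V_B = V_A × (R3‖R_L)/(R2 + R3‖R_L) = 11.07 × 3330/3550 = 10.4 V.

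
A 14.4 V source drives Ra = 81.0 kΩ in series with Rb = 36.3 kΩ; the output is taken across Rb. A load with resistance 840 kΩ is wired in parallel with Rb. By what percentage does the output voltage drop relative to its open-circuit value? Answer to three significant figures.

The divider's output (Thévenin) resistance is Ra‖Rb = 25.07 kΩ.
Fractional drop under load = R_th/(R_th + R_L) = 25.07 / (25.07 + 840) = 0.02898.
So the output falls by 2.90 %.

2.90 %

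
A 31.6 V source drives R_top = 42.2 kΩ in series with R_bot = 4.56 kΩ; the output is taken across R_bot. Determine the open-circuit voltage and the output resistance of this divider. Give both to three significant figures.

V_th is the open-circuit tap voltage: 31.6 × 4.56/(42.2 + 4.56) = 3.08 V.
With the supply zeroed, R_top and R_bot appear in parallel from the tap: R_th = R_top‖R_bot = (42.2 × 4.56)/46.76 = 4.12 kΩ.

V_th = 3.08 V, R_th = 4.12 kΩ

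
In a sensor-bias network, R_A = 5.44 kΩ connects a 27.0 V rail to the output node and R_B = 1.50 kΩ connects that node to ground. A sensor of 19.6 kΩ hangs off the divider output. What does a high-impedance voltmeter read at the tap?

The load sits in parallel with R_B: R_B‖R_L = (1.50 × 19.6) / (1.50 + 19.6) = 1.393 kΩ.
V_out = 27.0 × 1.393 / (5.44 + 1.393) = 27.0 × 1.393/6.833 = 5.51 V.

V_out ≈ 5.51 V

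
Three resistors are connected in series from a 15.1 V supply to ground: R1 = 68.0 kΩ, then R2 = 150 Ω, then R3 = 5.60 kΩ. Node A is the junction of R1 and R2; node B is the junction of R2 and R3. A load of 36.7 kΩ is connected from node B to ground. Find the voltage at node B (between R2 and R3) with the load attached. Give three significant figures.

At node B, R3 is in parallel with the load: R3‖R_L = 4859 Ω.
Below node A the resistance is R2 + (R3‖R_L) = 5009 Ω, so V_A = 15.1 × 5009/73010 = 1.036 V.
Then V_B = V_A × (R3‖R_L)/(R2 + R3‖R_L) = 1.036 × 4859/5009 = 1.00 V.

V ≈ 1.00 V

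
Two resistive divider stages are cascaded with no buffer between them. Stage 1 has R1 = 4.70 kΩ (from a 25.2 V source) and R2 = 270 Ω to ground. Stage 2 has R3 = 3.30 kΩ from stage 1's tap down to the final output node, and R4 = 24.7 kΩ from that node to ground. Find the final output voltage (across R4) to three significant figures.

V_out ≈ 1.20 V

Stage 2 presents R3+R4 = 28000 Ω as a load on stage 1's tap.
Stage 1's lower leg becomes R2‖(R3+R4) = 267.4 Ω, so V_mid = 25.2 × 267.4/4967 = 1.357 V.
Stage 2 is itself unloaded: V_out = V_mid × R4/(R3+R4) = 1.357 × 24700/28000 = 1.20 V.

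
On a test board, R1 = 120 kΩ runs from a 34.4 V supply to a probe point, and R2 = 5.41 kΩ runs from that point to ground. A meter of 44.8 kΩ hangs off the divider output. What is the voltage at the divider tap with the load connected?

The load sits in parallel with R2: R2‖R_L = (5.41 × 44.8) / (5.41 + 44.8) = 4.827 kΩ.
V_out = 34.4 × 4.827 / (120 + 4.827) = 34.4 × 4.827/124.8 = 1.33 V.

V_out ≈ 1.33 V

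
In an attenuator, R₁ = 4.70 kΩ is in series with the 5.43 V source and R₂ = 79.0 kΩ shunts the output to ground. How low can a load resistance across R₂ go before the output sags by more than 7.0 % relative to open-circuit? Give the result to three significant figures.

Output resistance R_th = R₁‖R₂ = (4.70 × 79.0)/83.70 = 4.436 kΩ.
The fractional drop is R_th/(R_th + R_L); requiring this ≤ 0.0700 gives R_L ≥ R_th(1/0.0700 − 1) = 4.436 × 13.29 = 58.9 kΩ.

R_L(min) ≈ 58.9 kΩ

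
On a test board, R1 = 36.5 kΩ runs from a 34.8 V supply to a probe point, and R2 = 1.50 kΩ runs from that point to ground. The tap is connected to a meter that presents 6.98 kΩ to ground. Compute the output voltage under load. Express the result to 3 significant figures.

The load sits in parallel with R2: R2‖R_L = (1.50 × 6.98) / (1.50 + 6.98) = 1.235 kΩ.
V_out = 34.8 × 1.235 / (36.5 + 1.235) = 34.8 × 1.235/37.73 = 1.14 V.
(Unloaded it would have been 1.37 V.)

V_out ≈ 1.14 V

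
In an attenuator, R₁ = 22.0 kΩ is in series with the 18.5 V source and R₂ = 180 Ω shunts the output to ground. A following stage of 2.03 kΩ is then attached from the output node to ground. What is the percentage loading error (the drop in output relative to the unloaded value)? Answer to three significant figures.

8.08 %

Unloaded V = 18.5 × 180/22180 = 0.15014 V.
Loaded: R₂‖R_L = 165.3 Ω, giving V = 18.5 × 165.3/22170 = 0.13800 V.
Drop = (0.15014 − 0.13800) / 0.15014 = 8.08 %.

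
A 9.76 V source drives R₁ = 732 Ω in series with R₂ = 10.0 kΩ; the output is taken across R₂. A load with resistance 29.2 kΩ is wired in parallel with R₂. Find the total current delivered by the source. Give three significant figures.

I ≈ 1.19 mA

R₂‖R_L = 7449 Ω, so the source sees R₁ + R₂‖R_L = 8181 Ω.
I = 9.76 V / 8181 Ω = 1.19 mA.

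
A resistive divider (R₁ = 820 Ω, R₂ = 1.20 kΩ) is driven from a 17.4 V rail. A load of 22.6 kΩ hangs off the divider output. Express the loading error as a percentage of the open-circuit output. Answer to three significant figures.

2.11 %

The divider's output (Thévenin) resistance is R₁‖R₂ = 487.1 Ω.
Fractional drop under load = R_th/(R_th + R_L) = 487.1 / (487.1 + 22600) = 0.02110.
So the output falls by 2.11 %.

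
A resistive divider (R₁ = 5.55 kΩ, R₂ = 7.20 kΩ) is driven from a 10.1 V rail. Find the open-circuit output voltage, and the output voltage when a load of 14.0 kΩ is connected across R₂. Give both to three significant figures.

Open-circuit: V = 10.1 × 7.20/(5.55 + 7.20) = 5.70 V.
With the load, R₂ becomes R₂‖R_L = 4.755 kΩ, so V = 10.1 × 4.755/10.30 = 4.66 V.

Unloaded: 5.70 V; loaded: 4.66 V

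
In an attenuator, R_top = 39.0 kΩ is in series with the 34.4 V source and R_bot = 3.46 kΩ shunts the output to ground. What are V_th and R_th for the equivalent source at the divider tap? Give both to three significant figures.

V_th = 2.80 V, R_th = 3.18 kΩ

V_th is the open-circuit tap voltage: 34.4 × 3.46/(39.0 + 3.46) = 2.80 V.
With the supply zeroed, R_top and R_bot appear in parallel from the tap: R_th = R_top‖R_bot = (39.0 × 3.46)/42.46 = 3.18 kΩ.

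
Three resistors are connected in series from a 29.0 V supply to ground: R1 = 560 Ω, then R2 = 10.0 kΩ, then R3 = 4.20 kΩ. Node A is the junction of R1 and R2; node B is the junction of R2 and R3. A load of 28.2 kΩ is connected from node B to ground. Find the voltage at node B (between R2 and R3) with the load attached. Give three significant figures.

At node B, R3 is in parallel with the load: R3‖R_L = 3656 Ω.
Below node A the resistance is R2 + (R3‖R_L) = 13660 Ω, so V_A = 29.0 × 13660/14220 = 27.86 V.
Then V_B = V_A × (R3‖R_L)/(R2 + R3‖R_L) = 27.86 × 3656/13660 = 7.46 V.

V ≈ 7.46 V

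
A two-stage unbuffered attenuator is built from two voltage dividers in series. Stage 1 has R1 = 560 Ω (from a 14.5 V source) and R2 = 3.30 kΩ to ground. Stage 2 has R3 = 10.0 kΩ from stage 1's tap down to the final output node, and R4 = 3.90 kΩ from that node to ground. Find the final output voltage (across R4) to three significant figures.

Stage 2 presents R3+R4 = 13900 Ω as a load on stage 1's tap.
Stage 1's lower leg becomes R2‖(R3+R4) = 2667 Ω, so V_mid = 14.5 × 2667/3227 = 11.98 V.
Stage 2 is itself unloaded: V_out = V_mid × R4/(R3+R4) = 11.98 × 3900/13900 = 3.36 V.

V_out ≈ 3.36 V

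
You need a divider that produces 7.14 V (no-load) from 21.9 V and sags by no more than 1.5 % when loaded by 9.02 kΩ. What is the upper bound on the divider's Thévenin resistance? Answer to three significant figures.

R_th ≤ 137 Ω

Loading drop = R_th/(R_th + R_L) ≤ 0.0150, so R_th ≤ R_L · ε/(1−ε) = 9.02 kΩ × 0.0150/0.9850 = 137 Ω.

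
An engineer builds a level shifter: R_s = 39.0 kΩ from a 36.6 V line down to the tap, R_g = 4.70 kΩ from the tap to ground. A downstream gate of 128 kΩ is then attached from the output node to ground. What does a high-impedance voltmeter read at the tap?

The load sits in parallel with R_g: R_g‖R_L = (4.70 × 128) / (4.70 + 128) = 4.534 kΩ.
V_out = 36.6 × 4.534 / (39.0 + 4.534) = 36.6 × 4.534/43.53 = 3.81 V.

V_out ≈ 3.81 V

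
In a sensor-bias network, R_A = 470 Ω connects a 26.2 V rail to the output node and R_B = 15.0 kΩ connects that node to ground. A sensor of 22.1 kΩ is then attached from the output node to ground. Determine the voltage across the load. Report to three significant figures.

The load sits in parallel with R_B: R_B‖R_L = (15000 × 22100) / (15000 + 22100) = 8935 Ω.
V_out = 26.2 × 8935 / (470 + 8935) = 26.2 × 8935/9405 = 24.9 V.

V_out ≈ 24.9 V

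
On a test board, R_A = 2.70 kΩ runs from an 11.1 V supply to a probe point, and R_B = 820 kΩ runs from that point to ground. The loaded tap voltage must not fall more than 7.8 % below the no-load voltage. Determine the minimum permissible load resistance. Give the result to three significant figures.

Output resistance R_th = R_A‖R_B = (2.70 × 820)/822.7 = 2.691 kΩ.
The fractional drop is R_th/(R_th + R_L); requiring this ≤ 0.0780 gives R_L ≥ R_th(1/0.0780 − 1) = 2.691 × 11.82 = 31.8 kΩ.

R_L(min) ≈ 31.8 kΩ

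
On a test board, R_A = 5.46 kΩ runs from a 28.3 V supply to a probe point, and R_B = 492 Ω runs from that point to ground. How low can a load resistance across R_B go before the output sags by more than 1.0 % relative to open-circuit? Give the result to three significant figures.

Output resistance R_th = R_A‖R_B = (5460 × 492)/5952 = 451.3 Ω.
The fractional drop is R_th/(R_th + R_L); requiring this ≤ 0.0100 gives R_L ≥ R_th(1/0.0100 − 1) = 451.3 × 99.00 = 44.7 kΩ.

R_L(min) ≈ 44.7 kΩ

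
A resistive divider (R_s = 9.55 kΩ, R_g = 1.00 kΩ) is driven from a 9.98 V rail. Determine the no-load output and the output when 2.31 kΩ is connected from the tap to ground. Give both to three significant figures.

Open-circuit: V = 9.98 × 1.00/(9.55 + 1.00) = 0.946 V.
With the load, R_g becomes R_g‖R_L = 0.6979 kΩ, so V = 9.98 × 0.6979/10.25 = 0.680 V.

Unloaded: 0.946 V; loaded: 0.680 V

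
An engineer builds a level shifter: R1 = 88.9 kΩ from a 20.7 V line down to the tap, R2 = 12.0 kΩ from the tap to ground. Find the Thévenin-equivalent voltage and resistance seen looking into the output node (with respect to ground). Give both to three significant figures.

V_th = 2.46 V, R_th = 10.6 kΩ

V_th is the open-circuit tap voltage: 20.7 × 12.0/(88.9 + 12.0) = 2.46 V.
With the supply zeroed, R1 and R2 appear in parallel from the tap: R_th = R1‖R2 = (88.9 × 12.0)/100.9 = 10.6 kΩ.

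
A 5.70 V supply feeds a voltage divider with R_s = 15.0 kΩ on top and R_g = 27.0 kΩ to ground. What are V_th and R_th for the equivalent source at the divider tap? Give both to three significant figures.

V_th is the open-circuit tap voltage: 5.70 × 27.0/(15.0 + 27.0) = 3.66 V.
With the supply zeroed, R_s and R_g appear in parallel from the tap: R_th = R_s‖R_g = (15.0 × 27.0)/42.00 = 9.64 kΩ.

V_th = 3.66 V, R_th = 9.64 kΩ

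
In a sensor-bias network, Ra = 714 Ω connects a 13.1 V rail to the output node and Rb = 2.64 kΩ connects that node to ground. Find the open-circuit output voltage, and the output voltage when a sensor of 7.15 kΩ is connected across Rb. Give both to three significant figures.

Open-circuit: V = 13.1 × 2640/(714 + 2640) = 10.3 V.
With the load, Rb becomes Rb‖R_L = 1928 Ω, so V = 13.1 × 1928/2642 = 9.56 V.

Unloaded: 10.3 V; loaded: 9.56 V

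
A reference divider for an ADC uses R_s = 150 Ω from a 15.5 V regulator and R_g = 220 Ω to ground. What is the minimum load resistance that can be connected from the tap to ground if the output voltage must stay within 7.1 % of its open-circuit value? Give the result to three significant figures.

R_L(min) ≈ 1.17 kΩ

Output resistance R_th = R_s‖R_g = (150 × 220)/370.0 = 89.19 Ω.
The fractional drop is R_th/(R_th + R_L); requiring this ≤ 0.0710 gives R_L ≥ R_th(1/0.0710 − 1) = 89.19 × 13.08 = 1.17 kΩ.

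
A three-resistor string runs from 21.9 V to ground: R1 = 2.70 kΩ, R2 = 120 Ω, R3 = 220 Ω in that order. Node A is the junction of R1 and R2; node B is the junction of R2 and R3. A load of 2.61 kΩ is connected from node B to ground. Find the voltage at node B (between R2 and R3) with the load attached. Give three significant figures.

At node B, R3 is in parallel with the load: R3‖R_L = 202.9 Ω.
Below node A the resistance is R2 + (R3‖R_L) = 322.9 Ω, so V_A = 21.9 × 322.9/3023 = 2.339 V.
Then V_B = V_A × (R3‖R_L)/(R2 + R3‖R_L) = 2.339 × 202.9/322.9 = 1.47 V.

V ≈ 1.47 V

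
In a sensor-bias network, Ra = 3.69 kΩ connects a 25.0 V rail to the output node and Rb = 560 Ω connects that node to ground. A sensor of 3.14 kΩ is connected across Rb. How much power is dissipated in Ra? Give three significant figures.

Total resistance from the source is Ra + (Rb‖R_L) = 4165 Ω, so I = 25.0/4165 Ω = 6.002 mA.
P = I²·Ra = (6.002 mA)² × 3.69 kΩ = 133 mW.

P ≈ 133 mW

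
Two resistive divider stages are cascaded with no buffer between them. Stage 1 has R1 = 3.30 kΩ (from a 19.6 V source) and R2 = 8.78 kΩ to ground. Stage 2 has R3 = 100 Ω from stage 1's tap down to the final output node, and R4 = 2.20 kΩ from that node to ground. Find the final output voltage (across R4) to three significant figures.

Stage 2 presents R3+R4 = 2300 Ω as a load on stage 1's tap.
Stage 1's lower leg becomes R2‖(R3+R4) = 1823 Ω, so V_mid = 19.6 × 1823/5123 = 6.974 V.
Stage 2 is itself unloaded: V_out = V_mid × R4/(R3+R4) = 6.974 × 2200/2300 = 6.67 V.

V_out ≈ 6.67 V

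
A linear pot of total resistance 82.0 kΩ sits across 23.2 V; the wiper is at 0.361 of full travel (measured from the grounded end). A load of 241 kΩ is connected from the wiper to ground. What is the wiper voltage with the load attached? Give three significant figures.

The wiper splits the pot into (1−α)R = 52.40 kΩ above and αR = 29.60 kΩ below.
Lower section ‖ load = 26.36 kΩ.
V_wiper = 23.2 × 26.36/(52.40 + 26.36) = 7.77 V.

V ≈ 7.77 V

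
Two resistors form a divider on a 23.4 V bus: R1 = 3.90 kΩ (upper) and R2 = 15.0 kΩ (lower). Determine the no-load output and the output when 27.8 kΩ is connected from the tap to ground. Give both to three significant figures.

Unloaded: 18.6 V; loaded: 16.7 V

Open-circuit: V = 23.4 × 15.0/(3.90 + 15.0) = 18.6 V.
With the load, R2 becomes R2‖R_L = 9.743 kΩ, so V = 23.4 × 9.743/13.64 = 16.7 V.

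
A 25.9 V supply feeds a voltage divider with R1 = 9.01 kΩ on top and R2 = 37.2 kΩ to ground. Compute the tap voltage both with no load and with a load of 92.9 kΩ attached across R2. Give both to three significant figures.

Unloaded: 20.9 V; loaded: 19.3 V

Open-circuit: V = 25.9 × 37.2/(9.01 + 37.2) = 20.9 V.
With the load, R2 becomes R2‖R_L = 26.56 kΩ, so V = 25.9 × 26.56/35.57 = 19.3 V.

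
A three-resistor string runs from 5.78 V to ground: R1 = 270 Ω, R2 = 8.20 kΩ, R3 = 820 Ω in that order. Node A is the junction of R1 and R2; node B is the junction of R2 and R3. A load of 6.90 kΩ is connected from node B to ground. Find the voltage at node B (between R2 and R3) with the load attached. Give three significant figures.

At node B, R3 is in parallel with the load: R3‖R_L = 732.9 Ω.
Below node A the resistance is R2 + (R3‖R_L) = 8933 Ω, so V_A = 5.78 × 8933/9203 = 5.610 V.
Then V_B = V_A × (R3‖R_L)/(R2 + R3‖R_L) = 5.610 × 732.9/8933 = 0.460 V.

V ≈ 0.460 V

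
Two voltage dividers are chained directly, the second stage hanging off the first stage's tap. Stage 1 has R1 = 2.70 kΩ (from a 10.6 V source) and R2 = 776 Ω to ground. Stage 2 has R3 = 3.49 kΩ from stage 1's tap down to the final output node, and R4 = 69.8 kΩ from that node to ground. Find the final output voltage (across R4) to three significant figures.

V_out ≈ 2.24 V

Stage 2 presents R3+R4 = 73290 Ω as a load on stage 1's tap.
Stage 1's lower leg becomes R2‖(R3+R4) = 767.9 Ω, so V_mid = 10.6 × 767.9/3468 = 2.347 V.
Stage 2 is itself unloaded: V_out = V_mid × R4/(R3+R4) = 2.347 × 69800/73290 = 2.24 V.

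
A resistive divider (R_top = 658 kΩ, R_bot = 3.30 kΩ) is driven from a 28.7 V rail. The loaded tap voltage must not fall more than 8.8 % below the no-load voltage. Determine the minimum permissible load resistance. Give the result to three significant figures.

Output resistance R_th = R_top‖R_bot = (658 × 3.30)/661.3 = 3.284 kΩ.
The fractional drop is R_th/(R_th + R_L); requiring this ≤ 0.0880 gives R_L ≥ R_th(1/0.0880 − 1) = 3.284 × 10.36 = 34.0 kΩ.

R_L(min) ≈ 34.0 kΩ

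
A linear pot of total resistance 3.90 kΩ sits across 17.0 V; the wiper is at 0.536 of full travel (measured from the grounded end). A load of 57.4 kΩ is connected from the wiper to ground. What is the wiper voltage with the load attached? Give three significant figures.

The wiper splits the pot into (1−α)R = 1.810 kΩ above and αR = 2.090 kΩ below.
Lower section ‖ load = 2.017 kΩ.
V_wiper = 17.0 × 2.017/(1.810 + 2.017) = 8.96 V.

V ≈ 8.96 V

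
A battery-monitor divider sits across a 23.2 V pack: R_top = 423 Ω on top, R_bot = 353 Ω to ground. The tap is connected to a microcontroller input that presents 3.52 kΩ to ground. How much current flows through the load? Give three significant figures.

R_bot‖R_L = 320.8 Ω; V_out = 23.2 × 320.8/743.8 = 10.01 V.
I_L = V_out / R_L = 10.01 / 3.52 kΩ = 2.84 mA.

I_L ≈ 2.84 mA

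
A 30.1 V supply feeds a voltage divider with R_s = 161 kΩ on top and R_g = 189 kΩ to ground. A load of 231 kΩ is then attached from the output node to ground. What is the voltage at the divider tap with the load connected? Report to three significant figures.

The load sits in parallel with R_g: R_g‖R_L = (189 × 231) / (189 + 231) = 104.0 kΩ.
V_out = 30.1 × 104.0 / (161 + 104.0) = 30.1 × 104.0/264.9 = 11.8 V.
(Unloaded it would have been 16.3 V.)

V_out ≈ 11.8 V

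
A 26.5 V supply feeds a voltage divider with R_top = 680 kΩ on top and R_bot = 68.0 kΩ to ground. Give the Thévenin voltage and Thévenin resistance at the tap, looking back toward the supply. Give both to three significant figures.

V_th is the open-circuit tap voltage: 26.5 × 68.0/(680 + 68.0) = 2.41 V.
With the supply zeroed, R_top and R_bot appear in parallel from the tap: R_th = R_top‖R_bot = (680 × 68.0)/748.0 = 61.8 kΩ.

V_th = 2.41 V, R_th = 61.8 kΩ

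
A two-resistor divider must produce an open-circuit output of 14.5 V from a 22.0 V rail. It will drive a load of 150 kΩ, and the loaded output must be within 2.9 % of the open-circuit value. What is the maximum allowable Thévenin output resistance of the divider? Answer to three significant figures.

Loading drop = R_th/(R_th + R_L) ≤ 0.0290, so R_th ≤ R_L · ε/(1−ε) = 150 kΩ × 0.0290/0.9710 = 4.48 kΩ.

R_th ≤ 4.48 kΩ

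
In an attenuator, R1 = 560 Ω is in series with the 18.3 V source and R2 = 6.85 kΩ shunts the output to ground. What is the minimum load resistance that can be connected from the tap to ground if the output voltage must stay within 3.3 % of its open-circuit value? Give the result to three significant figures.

Output resistance R_th = R1‖R2 = (560 × 6850)/7410 = 517.7 Ω.
The fractional drop is R_th/(R_th + R_L); requiring this ≤ 0.0330 gives R_L ≥ R_th(1/0.0330 − 1) = 517.7 × 29.30 = 15.2 kΩ.

R_L(min) ≈ 15.2 kΩ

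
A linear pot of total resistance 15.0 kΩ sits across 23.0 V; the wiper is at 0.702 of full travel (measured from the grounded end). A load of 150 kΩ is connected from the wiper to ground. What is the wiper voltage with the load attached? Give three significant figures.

V ≈ 15.8 V

The wiper splits the pot into (1−α)R = 4.470 kΩ above and αR = 10.53 kΩ below.
Lower section ‖ load = 9.839 kΩ.
V_wiper = 23.0 × 9.839/(4.470 + 9.839) = 15.8 V.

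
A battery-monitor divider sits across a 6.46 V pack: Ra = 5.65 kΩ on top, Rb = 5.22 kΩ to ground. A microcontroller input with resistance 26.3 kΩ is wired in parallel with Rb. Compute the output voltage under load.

V_out ≈ 2.81 V

The load sits in parallel with Rb: Rb‖R_L = (5.22 × 26.3) / (5.22 + 26.3) = 4.356 kΩ.
V_out = 6.46 × 4.356 / (5.65 + 4.356) = 6.46 × 4.356/10.01 = 2.81 V.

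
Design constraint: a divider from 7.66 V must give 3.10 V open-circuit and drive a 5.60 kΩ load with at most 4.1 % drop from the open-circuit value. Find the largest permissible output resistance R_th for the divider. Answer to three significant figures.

Loading drop = R_th/(R_th + R_L) ≤ 0.0410, so R_th ≤ R_L · ε/(1−ε) = 5.60 kΩ × 0.0410/0.9590 = 239 Ω.
(Any R1, R2 with R2/(R1+R2) = 0.405 and R1‖R2 ≤ 239 Ω will meet the spec.)

R_th ≤ 239 Ω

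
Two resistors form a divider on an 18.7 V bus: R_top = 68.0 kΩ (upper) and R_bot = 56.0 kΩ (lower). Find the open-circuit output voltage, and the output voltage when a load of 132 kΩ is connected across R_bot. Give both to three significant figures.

Open-circuit: V = 18.7 × 56.0/(68.0 + 56.0) = 8.45 V.
With the load, R_bot becomes R_bot‖R_L = 39.32 kΩ, so V = 18.7 × 39.32/107.3 = 6.85 V.

Unloaded: 8.45 V; loaded: 6.85 V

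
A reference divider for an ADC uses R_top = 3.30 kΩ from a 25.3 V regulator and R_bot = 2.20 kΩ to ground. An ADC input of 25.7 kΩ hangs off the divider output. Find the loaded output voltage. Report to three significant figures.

The load sits in parallel with R_bot: R_bot‖R_L = (2.20 × 25.7) / (2.20 + 25.7) = 2.027 kΩ.
V_out = 25.3 × 2.027 / (3.30 + 2.027) = 25.3 × 2.027/5.327 = 9.63 V.

V_out ≈ 9.63 V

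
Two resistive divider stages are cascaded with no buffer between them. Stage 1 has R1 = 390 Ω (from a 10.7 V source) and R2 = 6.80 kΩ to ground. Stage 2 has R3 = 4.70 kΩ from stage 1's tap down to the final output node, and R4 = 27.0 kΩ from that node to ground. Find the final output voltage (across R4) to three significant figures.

V_out ≈ 8.52 V

Stage 2 presents R3+R4 = 31700 Ω as a load on stage 1's tap.
Stage 1's lower leg becomes R2‖(R3+R4) = 5599 Ω, so V_mid = 10.7 × 5599/5989 = 10.00 V.
Stage 2 is itself unloaded: V_out = V_mid × R4/(R3+R4) = 10.00 × 27000/31700 = 8.52 V.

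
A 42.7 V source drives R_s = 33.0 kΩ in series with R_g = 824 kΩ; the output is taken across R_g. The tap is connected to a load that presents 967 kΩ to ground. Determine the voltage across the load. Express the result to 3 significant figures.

V_out ≈ 39.8 V

The load sits in parallel with R_g: R_g‖R_L = (824 × 967) / (824 + 967) = 444.9 kΩ.
V_out = 42.7 × 444.9 / (33.0 + 444.9) = 42.7 × 444.9/477.9 = 39.8 V.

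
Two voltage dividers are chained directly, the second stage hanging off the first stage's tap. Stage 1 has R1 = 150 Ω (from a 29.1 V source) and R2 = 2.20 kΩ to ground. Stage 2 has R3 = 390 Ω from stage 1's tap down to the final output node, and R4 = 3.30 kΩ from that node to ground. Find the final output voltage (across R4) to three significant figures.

V_out ≈ 23.5 V

Stage 2 presents R3+R4 = 3690 Ω as a load on stage 1's tap.
Stage 1's lower leg becomes R2‖(R3+R4) = 1378 Ω, so V_mid = 29.1 × 1378/1528 = 26.24 V.
Stage 2 is itself unloaded: V_out = V_mid × R4/(R3+R4) = 26.24 × 3300/3690 = 23.5 V.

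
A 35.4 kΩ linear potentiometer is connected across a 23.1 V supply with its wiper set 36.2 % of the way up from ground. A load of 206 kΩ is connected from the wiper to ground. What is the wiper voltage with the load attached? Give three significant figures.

The wiper splits the pot into (1−α)R = 22.59 kΩ above and αR = 12.81 kΩ below.
Lower section ‖ load = 12.06 kΩ.
V_wiper = 23.1 × 12.06/(22.59 + 12.06) = 8.04 V.

V ≈ 8.04 V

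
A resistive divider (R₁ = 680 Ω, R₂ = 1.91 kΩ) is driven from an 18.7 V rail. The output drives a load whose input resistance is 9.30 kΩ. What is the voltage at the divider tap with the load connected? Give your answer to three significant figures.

V_out ≈ 13.1 V

The load sits in parallel with R₂: R₂‖R_L = (1910 × 9300) / (1910 + 9300) = 1585 Ω.
V_out = 18.7 × 1585 / (680 + 1585) = 18.7 × 1585/2265 = 13.1 V.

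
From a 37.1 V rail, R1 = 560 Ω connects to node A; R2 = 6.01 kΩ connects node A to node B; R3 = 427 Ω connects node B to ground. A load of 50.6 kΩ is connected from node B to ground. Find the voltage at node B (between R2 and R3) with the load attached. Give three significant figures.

V ≈ 2.25 V

At node B, R3 is in parallel with the load: R3‖R_L = 423.4 Ω.
Below node A the resistance is R2 + (R3‖R_L) = 6433 Ω, so V_A = 37.1 × 6433/6993 = 34.13 V.
Then V_B = V_A × (R3‖R_L)/(R2 + R3‖R_L) = 34.13 × 423.4/6433 = 2.25 V.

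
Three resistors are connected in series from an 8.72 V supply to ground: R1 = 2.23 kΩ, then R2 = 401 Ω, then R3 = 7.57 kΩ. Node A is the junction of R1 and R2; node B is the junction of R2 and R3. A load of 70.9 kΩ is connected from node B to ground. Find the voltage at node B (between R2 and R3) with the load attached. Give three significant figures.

V ≈ 6.30 V

At node B, R3 is in parallel with the load: R3‖R_L = 6840 Ω.
Below node A the resistance is R2 + (R3‖R_L) = 7241 Ω, so V_A = 8.72 × 7241/9471 = 6.667 V.
Then V_B = V_A × (R3‖R_L)/(R2 + R3‖R_L) = 6.667 × 6840/7241 = 6.30 V.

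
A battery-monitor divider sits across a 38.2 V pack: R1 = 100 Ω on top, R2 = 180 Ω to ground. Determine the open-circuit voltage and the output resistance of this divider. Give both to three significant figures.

V_th = 24.6 V, R_th = 64.3 Ω

V_th is the open-circuit tap voltage: 38.2 × 180/(100 + 180) = 24.6 V.
With the supply zeroed, R1 and R2 appear in parallel from the tap: R_th = R1‖R2 = (100 × 180)/280.0 = 64.3 Ω.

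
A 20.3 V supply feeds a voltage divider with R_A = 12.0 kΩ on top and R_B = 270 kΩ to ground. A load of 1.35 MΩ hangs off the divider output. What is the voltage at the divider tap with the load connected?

The load sits in parallel with R_B: R_B‖R_L = (270 × 1350) / (270 + 1350) = 225.0 kΩ.
V_out = 20.3 × 225.0 / (12.0 + 225.0) = 20.3 × 225.0/237.0 = 19.3 V.
(Unloaded it would have been 19.4 V.)

V_out ≈ 19.3 V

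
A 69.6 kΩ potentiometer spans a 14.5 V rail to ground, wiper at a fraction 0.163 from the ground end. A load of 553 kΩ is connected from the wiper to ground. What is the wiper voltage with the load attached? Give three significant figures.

V ≈ 2.32 V

The wiper splits the pot into (1−α)R = 58.26 kΩ above and αR = 11.34 kΩ below.
Lower section ‖ load = 11.12 kΩ.
V_wiper = 14.5 × 11.12/(58.26 + 11.12) = 2.32 V.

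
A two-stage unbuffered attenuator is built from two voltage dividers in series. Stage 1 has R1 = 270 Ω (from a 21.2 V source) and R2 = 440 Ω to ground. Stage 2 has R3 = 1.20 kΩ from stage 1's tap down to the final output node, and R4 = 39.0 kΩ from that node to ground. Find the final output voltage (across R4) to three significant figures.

V_out ≈ 12.7 V

Stage 2 presents R3+R4 = 40200 Ω as a load on stage 1's tap.
Stage 1's lower leg becomes R2‖(R3+R4) = 435.2 Ω, so V_mid = 21.2 × 435.2/705.2 = 13.08 V.
Stage 2 is itself unloaded: V_out = V_mid × R4/(R3+R4) = 13.08 × 39000/40200 = 12.7 V.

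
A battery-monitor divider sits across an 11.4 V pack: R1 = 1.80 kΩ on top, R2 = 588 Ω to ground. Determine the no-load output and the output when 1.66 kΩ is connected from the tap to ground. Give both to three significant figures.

Unloaded: 2.81 V; loaded: 2.22 V

Open-circuit: V = 11.4 × 588/(1800 + 588) = 2.81 V.
With the load, R2 becomes R2‖R_L = 434.2 Ω, so V = 11.4 × 434.2/2234 = 2.22 V.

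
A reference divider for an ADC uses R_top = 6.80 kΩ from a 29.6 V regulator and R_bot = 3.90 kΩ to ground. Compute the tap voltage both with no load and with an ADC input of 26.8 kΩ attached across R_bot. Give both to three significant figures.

Unloaded: 10.8 V; loaded: 9.88 V

Open-circuit: V = 29.6 × 3.90/(6.80 + 3.90) = 10.8 V.
With the load, R_bot becomes R_bot‖R_L = 3.405 kΩ, so V = 29.6 × 3.405/10.20 = 9.88 V.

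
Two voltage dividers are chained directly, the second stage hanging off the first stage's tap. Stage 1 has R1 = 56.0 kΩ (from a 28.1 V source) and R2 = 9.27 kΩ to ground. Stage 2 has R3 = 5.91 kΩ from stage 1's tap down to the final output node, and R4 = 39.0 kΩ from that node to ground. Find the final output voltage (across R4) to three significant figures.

Stage 2 presents R3+R4 = 44.91 kΩ as a load on stage 1's tap.
Stage 1's lower leg becomes R2‖(R3+R4) = 7.684 kΩ, so V_mid = 28.1 × 7.684/63.68 = 3.390 V.
Stage 2 is itself unloaded: V_out = V_mid × R4/(R3+R4) = 3.390 × 39.0/44.91 = 2.94 V.

V_out ≈ 2.94 V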